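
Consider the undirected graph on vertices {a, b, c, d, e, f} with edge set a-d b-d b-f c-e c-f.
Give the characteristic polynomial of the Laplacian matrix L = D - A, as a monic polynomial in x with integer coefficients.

x^6 - 10x^5 + 36x^4 - 56x^3 + 35x^2 - 6x

With the vertex order [a, b, c, d, e, f], the degrees are [1, 2, 2, 2, 1, 2], giving D = diag(1, 2, 2, 2, 1, 2) and L = D - A. L has integer entries, so p(x) = det(xI - L) has integer coefficients. Expanding the determinant yields x^6 - 10x^5 + 36x^4 - 56x^3 + 35x^2 - 6x. The coefficient of x^5 equals -trace(L) = -10, matching the sum of degrees. By the matrix-tree theorem the graph has (1/6) * product of the nonzero eigenvalues = 1 spanning tree. The eigenvalues sum to 10, which equals trace(L) = 2|E|.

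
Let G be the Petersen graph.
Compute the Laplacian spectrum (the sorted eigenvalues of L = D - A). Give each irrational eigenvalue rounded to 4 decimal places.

[0, 2, 2, 2, 2, 2, 5, 5, 5, 5]

The graph has 10 vertices and degree multiset [3, 3, 3, 3, 3, 3, 3, 3, 3, 3]; D is the diagonal matrix of degrees and L = D - A. Diagonalising L (or applying a numerical eigensolver to the 10x10 matrix) gives the spectrum above. By the matrix-tree theorem the graph has (1/10) * product of the nonzero eigenvalues = 2000 spanning trees.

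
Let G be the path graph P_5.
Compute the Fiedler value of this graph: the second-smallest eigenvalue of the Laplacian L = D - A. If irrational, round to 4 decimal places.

0.3820

The graph has 5 vertices and degree multiset [2, 2, 2, 1, 1]; D is the diagonal matrix of degrees and L = D - A. The sorted Laplacian eigenvalues are [0, 0.3820, 1.3820, 2.6180, 3.6180]; the algebraic connectivity is the second entry, 0.3820. By the matrix-tree theorem the graph has (1/5) * product of the nonzero eigenvalues = 1 spanning tree. There is one zero in the spectrum, matching the 1 component.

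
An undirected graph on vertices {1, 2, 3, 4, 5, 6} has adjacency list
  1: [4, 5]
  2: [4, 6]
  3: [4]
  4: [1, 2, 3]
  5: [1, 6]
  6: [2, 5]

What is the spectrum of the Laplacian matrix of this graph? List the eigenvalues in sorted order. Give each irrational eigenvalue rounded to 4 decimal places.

With the vertex order [1, 2, 3, 4, 5, 6], the degrees are [2, 2, 1, 3, 2, 2], giving D = diag(2, 2, 1, 3, 2, 2) and L = D - A. The multiplicity of 0 as a Laplacian eigenvalue equals the number of connected components. The single zero eigenvalue shows the graph is connected. The largest eigenvalue, 4.3028, is at most the vertex count 6.

[0, 0.6972, 1.3820, 2, 3.6180, 4.3028]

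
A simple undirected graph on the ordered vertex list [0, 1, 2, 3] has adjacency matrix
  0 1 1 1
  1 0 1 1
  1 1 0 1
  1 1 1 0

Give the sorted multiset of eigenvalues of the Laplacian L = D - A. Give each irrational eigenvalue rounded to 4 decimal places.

With the vertex order [0, 1, 2, 3], the degrees are [3, 3, 3, 3], giving D = diag(3, 3, 3, 3) and L = D - A. The multiplicity of 0 as a Laplacian eigenvalue equals the number of connected components. The largest eigenvalue, 4, is at most the vertex count 4.

[0, 4, 4, 4]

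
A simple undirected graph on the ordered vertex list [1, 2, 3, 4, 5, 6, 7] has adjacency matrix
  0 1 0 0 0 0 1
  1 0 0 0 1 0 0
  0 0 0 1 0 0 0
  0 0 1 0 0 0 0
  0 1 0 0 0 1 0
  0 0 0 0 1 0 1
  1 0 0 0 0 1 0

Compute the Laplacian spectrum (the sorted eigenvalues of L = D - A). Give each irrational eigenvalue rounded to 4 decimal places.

With the vertex order [1, 2, 3, 4, 5, 6, 7], the degrees are [2, 2, 1, 1, 2, 2, 2], giving D = diag(2, 2, 1, 1, 2, 2, 2) and L = D - A. Diagonalising L (or applying a numerical eigensolver to the 7x7 matrix) gives the spectrum above. The 2 zero eigenvalues correspond to the 2 connected components.

[0, 0, 1.3820, 1.3820, 2, 3.6180, 3.6180]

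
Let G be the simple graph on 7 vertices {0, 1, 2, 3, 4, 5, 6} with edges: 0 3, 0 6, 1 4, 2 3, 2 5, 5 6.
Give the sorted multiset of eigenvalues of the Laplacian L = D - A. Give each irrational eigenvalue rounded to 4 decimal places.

With the vertex order [0, 1, 2, 3, 4, 5, 6], the degrees are [2, 1, 2, 2, 1, 2, 2], giving D = diag(2, 1, 2, 2, 1, 2, 2) and L = D - A. L is symmetric positive semidefinite, so every eigenvalue is real and nonnegative. The 2 zero eigenvalues correspond to the 2 connected components. There are 2 zeros in the spectrum, matching the 2 components. The largest eigenvalue, 3.6180, is at most the vertex count 7.

[0, 0, 1.3820, 1.3820, 2, 3.6180, 3.6180]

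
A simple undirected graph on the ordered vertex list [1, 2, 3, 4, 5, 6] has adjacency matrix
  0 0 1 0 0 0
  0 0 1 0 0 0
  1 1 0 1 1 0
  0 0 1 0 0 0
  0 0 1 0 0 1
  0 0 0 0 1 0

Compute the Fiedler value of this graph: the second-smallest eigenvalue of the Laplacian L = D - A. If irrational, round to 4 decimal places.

0.4859

Reading degrees in the order [1, 2, 3, 4, 5, 6] gives [1, 1, 4, 1, 2, 1]; set D = diag(1, 1, 4, 1, 2, 1) and form L = D - A. The smallest Laplacian eigenvalue is always 0. The next one, lambda_2 = 0.4859, measures how hard the graph is to disconnect: larger values mean better connectivity. The largest eigenvalue, 5.0861, is at most the vertex count 6.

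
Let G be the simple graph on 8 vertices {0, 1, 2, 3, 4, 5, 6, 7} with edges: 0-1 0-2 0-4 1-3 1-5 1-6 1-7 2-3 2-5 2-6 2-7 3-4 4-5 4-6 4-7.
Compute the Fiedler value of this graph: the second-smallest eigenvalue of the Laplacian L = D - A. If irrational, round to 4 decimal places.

3

Each diagonal entry of L is the vertex degree and each off-diagonal entry is -1 where an edge is present, 0 otherwise; in the order [0, 1, 2, 3, 4, 5, 6, 7] the diagonal is [3, 5, 5, 3, 5, 3, 3, 3]. Computing the eigenvalues of L and sorting gives [0, 3, 3, 3, 3, 5, 5, 8]. The Fiedler value lambda_2 = 3 is strictly positive, so the graph is connected. By the matrix-tree theorem the graph has (1/8) * product of the nonzero eigenvalues = 2025 spanning trees. The largest eigenvalue, 8, is at most the vertex count 8.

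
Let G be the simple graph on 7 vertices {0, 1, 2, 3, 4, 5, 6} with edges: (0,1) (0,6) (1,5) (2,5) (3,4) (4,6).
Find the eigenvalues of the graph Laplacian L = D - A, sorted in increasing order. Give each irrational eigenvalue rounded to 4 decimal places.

With the vertex order [0, 1, 2, 3, 4, 5, 6], the degrees are [2, 2, 1, 1, 2, 2, 2], giving D = diag(2, 2, 1, 1, 2, 2, 2) and L = D - A. L is symmetric positive semidefinite, so every eigenvalue is real and nonnegative. The single zero eigenvalue shows the graph is connected. By the matrix-tree theorem the graph has (1/7) * product of the nonzero eigenvalues = 1 spanning tree. There is one zero in the spectrum, matching the 1 component.

[0, 0.1981, 0.7530, 1.5550, 2.4450, 3.2470, 3.8019]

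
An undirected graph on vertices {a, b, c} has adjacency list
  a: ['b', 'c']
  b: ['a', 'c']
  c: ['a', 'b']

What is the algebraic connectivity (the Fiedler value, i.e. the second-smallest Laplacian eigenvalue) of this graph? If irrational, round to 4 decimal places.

Reading degrees in the order [a, b, c] gives [2, 2, 2]; set D = diag(2, 2, 2) and form L = D - A. Computing the eigenvalues of L and sorting gives [0, 3, 3]. The Fiedler value lambda_2 = 3 is strictly positive, so the graph is connected. The largest eigenvalue, 3, is at most the vertex count 3.

3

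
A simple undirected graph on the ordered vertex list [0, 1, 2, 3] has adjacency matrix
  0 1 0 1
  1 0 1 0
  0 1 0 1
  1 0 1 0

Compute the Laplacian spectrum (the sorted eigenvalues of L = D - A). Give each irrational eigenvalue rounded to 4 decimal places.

Each diagonal entry of L is the vertex degree and each off-diagonal entry is -1 where an edge is present, 0 otherwise; in the order [0, 1, 2, 3] the diagonal is [2, 2, 2, 2]. Diagonalising L (or applying a numerical eigensolver to the 4x4 matrix) gives the spectrum above. There is one zero in the spectrum, matching the 1 component. By the matrix-tree theorem the graph has (1/4) * product of the nonzero eigenvalues = 4 spanning trees.

[0, 2, 2, 4]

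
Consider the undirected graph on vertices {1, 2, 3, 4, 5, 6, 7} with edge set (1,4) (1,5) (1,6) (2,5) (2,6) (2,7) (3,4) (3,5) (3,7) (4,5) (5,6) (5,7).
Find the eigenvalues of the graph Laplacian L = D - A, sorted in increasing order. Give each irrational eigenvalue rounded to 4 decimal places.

[0, 2, 2, 4, 4, 5, 7]

Each diagonal entry of L is the vertex degree and each off-diagonal entry is -1 where an edge is present, 0 otherwise; in the order [1, 2, 3, 4, 5, 6, 7] the diagonal is [3, 3, 3, 3, 6, 3, 3]. The multiplicity of 0 as a Laplacian eigenvalue equals the number of connected components. There is one zero in the spectrum, matching the 1 component.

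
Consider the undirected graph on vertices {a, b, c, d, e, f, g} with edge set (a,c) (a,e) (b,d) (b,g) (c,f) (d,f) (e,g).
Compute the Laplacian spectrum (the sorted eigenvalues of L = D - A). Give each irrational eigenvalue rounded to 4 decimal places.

With the vertex order [a, b, c, d, e, f, g], the degrees are [2, 2, 2, 2, 2, 2, 2], giving D = diag(2, 2, 2, 2, 2, 2, 2) and L = D - A. The multiplicity of 0 as a Laplacian eigenvalue equals the number of connected components. The single zero eigenvalue shows the graph is connected. The largest eigenvalue, 3.8019, is at most the vertex count 7. There is one zero in the spectrum, matching the 1 component.

[0, 0.7530, 0.7530, 2.4450, 2.4450, 3.8019, 3.8019]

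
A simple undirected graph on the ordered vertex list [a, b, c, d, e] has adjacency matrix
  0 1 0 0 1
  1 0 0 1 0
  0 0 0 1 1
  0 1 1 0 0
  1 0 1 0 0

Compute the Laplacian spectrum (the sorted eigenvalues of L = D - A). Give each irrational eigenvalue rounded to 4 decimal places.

With the vertex order [a, b, c, d, e], the degrees are [2, 2, 2, 2, 2], giving D = diag(2, 2, 2, 2, 2) and L = D - A. Since every row of L sums to 0, the all-ones vector is in the kernel and 0 is an eigenvalue. The largest eigenvalue, 3.6180, is at most the vertex count 5.

[0, 1.3820, 1.3820, 3.6180, 3.6180]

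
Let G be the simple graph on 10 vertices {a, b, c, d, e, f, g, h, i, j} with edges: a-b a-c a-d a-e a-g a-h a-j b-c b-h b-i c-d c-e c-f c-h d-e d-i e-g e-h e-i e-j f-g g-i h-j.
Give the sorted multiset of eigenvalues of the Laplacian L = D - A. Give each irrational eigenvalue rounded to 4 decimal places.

[0, 1.6831, 2.6249, 3.4292, 3.8889, 4.8237, 5.9299, 7.0677, 8.1851, 8.3674]

With the vertex order [a, b, c, d, e, f, g, h, i, j], the degrees are [7, 4, 6, 4, 7, 2, 4, 5, 4, 3], giving D = diag(7, 4, 6, 4, 7, 2, 4, 5, 4, 3) and L = D - A. The multiplicity of 0 as a Laplacian eigenvalue equals the number of connected components. The single zero eigenvalue shows the graph is connected. By the matrix-tree theorem the graph has (1/10) * product of the nonzero eigenvalues = 81579 spanning trees.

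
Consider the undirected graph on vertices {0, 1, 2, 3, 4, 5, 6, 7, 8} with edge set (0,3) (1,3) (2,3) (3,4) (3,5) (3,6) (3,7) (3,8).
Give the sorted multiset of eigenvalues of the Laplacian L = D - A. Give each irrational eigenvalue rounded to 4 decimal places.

Each diagonal entry of L is the vertex degree and each off-diagonal entry is -1 where an edge is present, 0 otherwise; in the order [0, 1, 2, 3, 4, 5, 6, 7, 8] the diagonal is [1, 1, 1, 8, 1, 1, 1, 1, 1]. The multiplicity of 0 as a Laplacian eigenvalue equals the number of connected components. By the matrix-tree theorem the graph has (1/9) * product of the nonzero eigenvalues = 1 spanning tree. There is one zero in the spectrum, matching the 1 component.

[0, 1, 1, 1, 1, 1, 1, 1, 9]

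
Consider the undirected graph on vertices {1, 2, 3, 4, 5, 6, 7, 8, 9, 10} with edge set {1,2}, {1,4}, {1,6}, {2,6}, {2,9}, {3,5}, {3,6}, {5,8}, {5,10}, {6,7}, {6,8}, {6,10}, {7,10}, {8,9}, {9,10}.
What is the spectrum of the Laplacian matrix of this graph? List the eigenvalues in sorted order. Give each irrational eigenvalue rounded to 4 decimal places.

Each diagonal entry of L is the vertex degree and each off-diagonal entry is -1 where an edge is present, 0 otherwise; in the order [1, 2, 3, 4, 5, 6, 7, 8, 9, 10] the diagonal is [3, 3, 2, 1, 3, 6, 2, 3, 3, 4]. L is symmetric positive semidefinite, so every eigenvalue is real and nonnegative. The single zero eigenvalue shows the graph is connected.

[0, 0.5913, 1.5188, 1.7232, 2.2436, 3.3111, 3.6417, 4.3568, 5.1701, 7.4433]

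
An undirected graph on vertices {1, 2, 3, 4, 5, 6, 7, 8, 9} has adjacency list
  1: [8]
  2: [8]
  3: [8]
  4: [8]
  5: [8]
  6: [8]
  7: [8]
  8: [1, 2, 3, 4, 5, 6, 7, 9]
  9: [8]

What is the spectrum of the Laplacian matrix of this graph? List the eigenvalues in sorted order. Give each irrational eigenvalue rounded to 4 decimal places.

[0, 1, 1, 1, 1, 1, 1, 1, 9]

With the vertex order [1, 2, 3, 4, 5, 6, 7, 8, 9], the degrees are [1, 1, 1, 1, 1, 1, 1, 8, 1], giving D = diag(1, 1, 1, 1, 1, 1, 1, 8, 1) and L = D - A. Diagonalising L (or applying a numerical eigensolver to the 9x9 matrix) gives the spectrum above. The single zero eigenvalue shows the graph is connected. There is one zero in the spectrum, matching the 1 component.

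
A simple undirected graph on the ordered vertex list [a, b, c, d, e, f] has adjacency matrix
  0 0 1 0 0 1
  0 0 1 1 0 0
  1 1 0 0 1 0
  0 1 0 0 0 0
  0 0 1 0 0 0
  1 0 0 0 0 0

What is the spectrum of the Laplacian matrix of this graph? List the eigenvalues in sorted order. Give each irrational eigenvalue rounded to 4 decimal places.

Each diagonal entry of L is the vertex degree and each off-diagonal entry is -1 where an edge is present, 0 otherwise; in the order [a, b, c, d, e, f] the diagonal is [2, 2, 3, 1, 1, 1]. The multiplicity of 0 as a Laplacian eigenvalue equals the number of connected components. The single zero eigenvalue shows the graph is connected. There is one zero in the spectrum, matching the 1 component.

[0, 0.3820, 0.6972, 2, 2.6180, 4.3028]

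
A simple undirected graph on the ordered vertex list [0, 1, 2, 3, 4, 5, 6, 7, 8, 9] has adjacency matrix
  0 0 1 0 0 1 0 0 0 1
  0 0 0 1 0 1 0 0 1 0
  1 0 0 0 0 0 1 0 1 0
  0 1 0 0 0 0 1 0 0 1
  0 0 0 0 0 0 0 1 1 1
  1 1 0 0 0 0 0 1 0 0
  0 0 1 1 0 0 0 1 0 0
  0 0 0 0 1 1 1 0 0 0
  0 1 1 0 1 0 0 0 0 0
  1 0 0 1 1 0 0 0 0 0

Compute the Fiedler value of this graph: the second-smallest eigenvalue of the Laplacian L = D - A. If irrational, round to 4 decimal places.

Each diagonal entry of L is the vertex degree and each off-diagonal entry is -1 where an edge is present, 0 otherwise; in the order [0, 1, 2, 3, 4, 5, 6, 7, 8, 9] the diagonal is [3, 3, 3, 3, 3, 3, 3, 3, 3, 3]. The sorted Laplacian eigenvalues are [0, 2, 2, 2, 2, 2, 5, 5, 5, 5]; the algebraic connectivity is the second entry, 2.

2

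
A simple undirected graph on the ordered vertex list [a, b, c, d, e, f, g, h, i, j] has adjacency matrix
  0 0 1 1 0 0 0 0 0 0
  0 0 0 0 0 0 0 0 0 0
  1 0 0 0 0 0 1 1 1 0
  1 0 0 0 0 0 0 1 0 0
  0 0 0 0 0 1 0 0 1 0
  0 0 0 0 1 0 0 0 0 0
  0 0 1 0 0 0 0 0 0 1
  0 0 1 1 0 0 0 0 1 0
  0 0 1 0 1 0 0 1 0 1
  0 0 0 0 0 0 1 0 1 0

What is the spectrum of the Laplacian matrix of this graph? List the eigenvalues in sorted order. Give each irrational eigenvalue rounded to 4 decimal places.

With the vertex order [a, b, c, d, e, f, g, h, i, j], the degrees are [2, 0, 4, 2, 2, 1, 2, 3, 4, 2], giving D = diag(2, 0, 4, 2, 2, 1, 2, 3, 4, 2) and L = D - A. Since every row of L sums to 0, the all-ones vector is in the kernel and 0 is an eigenvalue. The 2 zero eigenvalues correspond to the 2 connected components. The eigenvalues sum to 22, which equals trace(L) = 2|E|.

[0, 0, 0.3820, 0.8549, 2, 2.4760, 2.6180, 3, 5, 5.6691]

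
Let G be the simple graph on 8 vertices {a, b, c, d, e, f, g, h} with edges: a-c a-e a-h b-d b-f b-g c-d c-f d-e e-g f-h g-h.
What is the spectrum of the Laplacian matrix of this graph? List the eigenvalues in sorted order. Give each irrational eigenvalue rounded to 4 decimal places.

[0, 2, 2, 2, 4, 4, 4, 6]

Each diagonal entry of L is the vertex degree and each off-diagonal entry is -1 where an edge is present, 0 otherwise; in the order [a, b, c, d, e, f, g, h] the diagonal is [3, 3, 3, 3, 3, 3, 3, 3]. Diagonalising L (or applying a numerical eigensolver to the 8x8 matrix) gives the spectrum above. The eigenvalues sum to 24, which equals trace(L) = 2|E|.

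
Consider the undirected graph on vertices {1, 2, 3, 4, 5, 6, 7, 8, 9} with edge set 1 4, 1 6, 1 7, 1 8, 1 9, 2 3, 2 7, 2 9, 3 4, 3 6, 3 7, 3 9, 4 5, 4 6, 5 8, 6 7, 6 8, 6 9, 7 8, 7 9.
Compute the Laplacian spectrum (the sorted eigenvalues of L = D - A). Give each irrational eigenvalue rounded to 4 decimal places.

[0, 1.4960, 2.9911, 3.6271, 5.1392, 5.4022, 6.7807, 7.1491, 7.4146]

Each diagonal entry of L is the vertex degree and each off-diagonal entry is -1 where an edge is present, 0 otherwise; in the order [1, 2, 3, 4, 5, 6, 7, 8, 9] the diagonal is [5, 3, 5, 4, 2, 6, 6, 4, 5]. L is symmetric positive semidefinite, so every eigenvalue is real and nonnegative. The largest eigenvalue, 7.4146, is at most the vertex count 9.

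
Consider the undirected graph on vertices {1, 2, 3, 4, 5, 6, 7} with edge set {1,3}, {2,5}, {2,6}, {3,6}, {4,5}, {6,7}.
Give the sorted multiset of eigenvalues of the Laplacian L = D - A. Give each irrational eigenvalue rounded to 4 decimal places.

With the vertex order [1, 2, 3, 4, 5, 6, 7], the degrees are [1, 2, 2, 1, 2, 3, 1], giving D = diag(1, 2, 2, 1, 2, 3, 1) and L = D - A. Since every row of L sums to 0, the all-ones vector is in the kernel and 0 is an eigenvalue. The single zero eigenvalue shows the graph is connected. The largest eigenvalue, 4.3342, is at most the vertex count 7.

[0, 0.2603, 0.6262, 1.4055, 2.2742, 3.0996, 4.3342]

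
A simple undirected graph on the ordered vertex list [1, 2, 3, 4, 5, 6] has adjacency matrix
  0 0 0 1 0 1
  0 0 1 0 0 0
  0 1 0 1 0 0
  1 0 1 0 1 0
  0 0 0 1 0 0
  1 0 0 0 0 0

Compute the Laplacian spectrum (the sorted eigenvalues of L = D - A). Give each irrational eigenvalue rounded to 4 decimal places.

With the vertex order [1, 2, 3, 4, 5, 6], the degrees are [2, 1, 2, 3, 1, 1], giving D = diag(2, 1, 2, 3, 1, 1) and L = D - A. Diagonalising L (or applying a numerical eigensolver to the 6x6 matrix) gives the spectrum above. The largest eigenvalue, 4.3028, is at most the vertex count 6. The eigenvalues sum to 10, which equals trace(L) = 2|E|.

[0, 0.3820, 0.6972, 2, 2.6180, 4.3028]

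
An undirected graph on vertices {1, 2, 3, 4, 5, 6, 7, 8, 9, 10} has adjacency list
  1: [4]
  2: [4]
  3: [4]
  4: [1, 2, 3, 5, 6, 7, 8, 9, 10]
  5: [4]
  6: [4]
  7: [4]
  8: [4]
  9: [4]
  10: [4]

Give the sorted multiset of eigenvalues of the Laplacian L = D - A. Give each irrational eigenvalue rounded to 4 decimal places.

[0, 1, 1, 1, 1, 1, 1, 1, 1, 10]

Reading degrees in the order [1, 2, 3, 4, 5, 6, 7, 8, 9, 10] gives [1, 1, 1, 9, 1, 1, 1, 1, 1, 1]; set D = diag(1, 1, 1, 9, 1, 1, 1, 1, 1, 1) and form L = D - A. L is symmetric positive semidefinite, so every eigenvalue is real and nonnegative. The single zero eigenvalue shows the graph is connected. There is one zero in the spectrum, matching the 1 component.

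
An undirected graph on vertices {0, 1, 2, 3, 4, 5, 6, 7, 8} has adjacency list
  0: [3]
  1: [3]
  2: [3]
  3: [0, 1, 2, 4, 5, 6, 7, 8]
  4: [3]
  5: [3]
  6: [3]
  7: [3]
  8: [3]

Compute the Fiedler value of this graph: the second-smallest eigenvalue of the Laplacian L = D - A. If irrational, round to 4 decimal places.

With the vertex order [0, 1, 2, 3, 4, 5, 6, 7, 8], the degrees are [1, 1, 1, 8, 1, 1, 1, 1, 1], giving D = diag(1, 1, 1, 8, 1, 1, 1, 1, 1) and L = D - A. The sorted Laplacian eigenvalues are [0, 1, 1, 1, 1, 1, 1, 1, 9]; the algebraic connectivity is the second entry, 1. There is one zero in the spectrum, matching the 1 component. The eigenvalues sum to 16, which equals trace(L) = 2|E|.

1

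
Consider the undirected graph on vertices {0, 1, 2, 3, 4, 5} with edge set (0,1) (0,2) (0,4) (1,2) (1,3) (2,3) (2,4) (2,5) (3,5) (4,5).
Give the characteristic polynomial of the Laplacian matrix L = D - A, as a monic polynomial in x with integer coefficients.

x^6 - 20x^5 + 155x^4 - 580x^3 + 1045x^2 - 726x

With the vertex order [0, 1, 2, 3, 4, 5], the degrees are [3, 3, 5, 3, 3, 3], giving D = diag(3, 3, 5, 3, 3, 3) and L = D - A. Computing det(xI - L) by cofactor expansion (or equivalently via sum-over-permutations) gives x^6 - 20x^5 + 155x^4 - 580x^3 + 1045x^2 - 726x. Since p(0) = det(-L) = 0, x divides p(x). The largest eigenvalue, 6, is at most the vertex count 6. By the matrix-tree theorem the graph has (1/6) * product of the nonzero eigenvalues = 121 spanning trees.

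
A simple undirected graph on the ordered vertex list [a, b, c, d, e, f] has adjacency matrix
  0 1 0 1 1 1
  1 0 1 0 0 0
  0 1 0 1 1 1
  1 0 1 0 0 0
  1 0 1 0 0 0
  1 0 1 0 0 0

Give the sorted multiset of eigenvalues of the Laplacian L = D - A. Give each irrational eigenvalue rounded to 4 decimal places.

[0, 2, 2, 2, 4, 6]

Each diagonal entry of L is the vertex degree and each off-diagonal entry is -1 where an edge is present, 0 otherwise; in the order [a, b, c, d, e, f] the diagonal is [4, 2, 4, 2, 2, 2]. Diagonalising L (or applying a numerical eigensolver to the 6x6 matrix) gives the spectrum above. The eigenvalues sum to 16, which equals trace(L) = 2|E|. There is one zero in the spectrum, matching the 1 component.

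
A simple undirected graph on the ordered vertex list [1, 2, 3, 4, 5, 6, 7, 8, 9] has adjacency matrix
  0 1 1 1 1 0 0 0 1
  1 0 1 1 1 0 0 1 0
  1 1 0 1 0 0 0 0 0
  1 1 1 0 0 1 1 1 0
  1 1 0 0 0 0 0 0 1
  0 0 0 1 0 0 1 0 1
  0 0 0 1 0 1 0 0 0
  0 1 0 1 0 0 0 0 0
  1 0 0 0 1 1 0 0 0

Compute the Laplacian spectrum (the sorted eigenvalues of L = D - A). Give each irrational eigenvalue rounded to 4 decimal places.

With the vertex order [1, 2, 3, 4, 5, 6, 7, 8, 9], the degrees are [5, 5, 3, 6, 3, 3, 2, 2, 3], giving D = diag(5, 5, 3, 6, 3, 3, 2, 2, 3) and L = D - A. L is symmetric positive semidefinite, so every eigenvalue is real and nonnegative. The single zero eigenvalue shows the graph is connected. The largest eigenvalue, 7.2447, is at most the vertex count 9.

[0, 1.3068, 1.6117, 2.4494, 3.2422, 4.3875, 5.4751, 6.2824, 7.2447]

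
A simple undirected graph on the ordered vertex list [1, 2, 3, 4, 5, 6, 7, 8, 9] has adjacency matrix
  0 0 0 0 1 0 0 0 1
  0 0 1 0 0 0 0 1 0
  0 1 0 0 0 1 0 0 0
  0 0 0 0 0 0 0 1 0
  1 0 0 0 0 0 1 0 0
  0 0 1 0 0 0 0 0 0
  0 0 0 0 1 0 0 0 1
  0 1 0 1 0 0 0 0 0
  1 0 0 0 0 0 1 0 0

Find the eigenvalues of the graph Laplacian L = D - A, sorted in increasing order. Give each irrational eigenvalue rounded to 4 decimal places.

[0, 0, 0.3820, 1.3820, 2, 2, 2.6180, 3.6180, 4]

Reading degrees in the order [1, 2, 3, 4, 5, 6, 7, 8, 9] gives [2, 2, 2, 1, 2, 1, 2, 2, 2]; set D = diag(2, 2, 2, 1, 2, 1, 2, 2, 2) and form L = D - A. Since every row of L sums to 0, the all-ones vector is in the kernel and 0 is an eigenvalue. The 2 zero eigenvalues correspond to the 2 connected components. There are 2 zeros in the spectrum, matching the 2 components.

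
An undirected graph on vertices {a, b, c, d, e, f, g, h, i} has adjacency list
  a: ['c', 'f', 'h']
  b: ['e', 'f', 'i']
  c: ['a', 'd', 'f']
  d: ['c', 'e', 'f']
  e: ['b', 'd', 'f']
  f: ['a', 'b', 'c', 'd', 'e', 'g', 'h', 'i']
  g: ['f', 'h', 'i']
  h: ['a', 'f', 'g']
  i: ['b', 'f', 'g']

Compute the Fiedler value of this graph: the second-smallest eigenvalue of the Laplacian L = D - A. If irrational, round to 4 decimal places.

1.5858

With the vertex order [a, b, c, d, e, f, g, h, i], the degrees are [3, 3, 3, 3, 3, 8, 3, 3, 3], giving D = diag(3, 3, 3, 3, 3, 8, 3, 3, 3) and L = D - A. The sorted Laplacian eigenvalues are [0, 1.5858, 1.5858, 3, 3, 4.4142, 4.4142, 5, 9]; the algebraic connectivity is the second entry, 1.5858. The largest eigenvalue, 9, is at most the vertex count 9. There is one zero in the spectrum, matching the 1 component.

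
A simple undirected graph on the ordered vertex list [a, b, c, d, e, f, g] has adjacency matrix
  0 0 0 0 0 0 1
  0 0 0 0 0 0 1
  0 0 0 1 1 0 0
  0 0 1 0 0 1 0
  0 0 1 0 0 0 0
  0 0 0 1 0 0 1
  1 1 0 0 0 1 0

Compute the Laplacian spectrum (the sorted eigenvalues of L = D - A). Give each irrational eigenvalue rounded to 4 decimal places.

[0, 0.2254, 1, 1, 2.1859, 3.3604, 4.2283]

Each diagonal entry of L is the vertex degree and each off-diagonal entry is -1 where an edge is present, 0 otherwise; in the order [a, b, c, d, e, f, g] the diagonal is [1, 1, 2, 2, 1, 2, 3]. L is symmetric positive semidefinite, so every eigenvalue is real and nonnegative.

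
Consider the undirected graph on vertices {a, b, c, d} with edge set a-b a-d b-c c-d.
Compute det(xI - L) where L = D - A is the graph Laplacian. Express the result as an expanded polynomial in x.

Each diagonal entry of L is the vertex degree and each off-diagonal entry is -1 where an edge is present, 0 otherwise; in the order [a, b, c, d] the diagonal is [2, 2, 2, 2]. L has integer entries, so p(x) = det(xI - L) has integer coefficients. Expanding the determinant yields x^4 - 8x^3 + 20x^2 - 16x. Since p(0) = det(-L) = 0, x divides p(x).

x^4 - 8x^3 + 20x^2 - 16x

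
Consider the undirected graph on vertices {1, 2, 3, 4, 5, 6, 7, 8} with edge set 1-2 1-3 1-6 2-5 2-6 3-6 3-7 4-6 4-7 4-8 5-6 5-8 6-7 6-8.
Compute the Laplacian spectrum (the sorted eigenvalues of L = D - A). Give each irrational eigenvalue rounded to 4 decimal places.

[0, 1.7530, 1.7530, 3.4450, 3.4450, 4.8019, 4.8019, 8]

Reading degrees in the order [1, 2, 3, 4, 5, 6, 7, 8] gives [3, 3, 3, 3, 3, 7, 3, 3]; set D = diag(3, 3, 3, 3, 3, 7, 3, 3) and form L = D - A. Diagonalising L (or applying a numerical eigensolver to the 8x8 matrix) gives the spectrum above.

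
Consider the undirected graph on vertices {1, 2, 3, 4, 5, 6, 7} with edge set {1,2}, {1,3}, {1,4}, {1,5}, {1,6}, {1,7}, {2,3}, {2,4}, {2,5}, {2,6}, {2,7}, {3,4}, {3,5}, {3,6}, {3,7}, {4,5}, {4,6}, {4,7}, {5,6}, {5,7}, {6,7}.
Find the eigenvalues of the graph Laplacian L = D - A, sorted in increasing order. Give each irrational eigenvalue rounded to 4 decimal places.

With the vertex order [1, 2, 3, 4, 5, 6, 7], the degrees are [6, 6, 6, 6, 6, 6, 6], giving D = diag(6, 6, 6, 6, 6, 6, 6) and L = D - A. L is symmetric positive semidefinite, so every eigenvalue is real and nonnegative. The single zero eigenvalue shows the graph is connected. There is one zero in the spectrum, matching the 1 component.

[0, 7, 7, 7, 7, 7, 7]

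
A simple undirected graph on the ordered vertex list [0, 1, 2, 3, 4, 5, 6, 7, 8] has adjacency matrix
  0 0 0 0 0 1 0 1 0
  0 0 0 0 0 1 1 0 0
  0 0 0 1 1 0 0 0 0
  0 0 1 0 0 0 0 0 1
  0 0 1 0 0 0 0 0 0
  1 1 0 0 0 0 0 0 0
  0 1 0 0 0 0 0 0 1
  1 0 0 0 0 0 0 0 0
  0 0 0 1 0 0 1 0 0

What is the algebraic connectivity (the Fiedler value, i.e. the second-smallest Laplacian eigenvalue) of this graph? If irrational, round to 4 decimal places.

Each diagonal entry of L is the vertex degree and each off-diagonal entry is -1 where an edge is present, 0 otherwise; in the order [0, 1, 2, 3, 4, 5, 6, 7, 8] the diagonal is [2, 2, 2, 2, 1, 2, 2, 1, 2]. Computing the eigenvalues of L and sorting gives [0, 0.1206, 0.4679, 1, 1.6527, 2.3473, 3, 3.5321, 3.8794]. The Fiedler value lambda_2 = 0.1206 is strictly positive, so the graph is connected. The eigenvalues sum to 16, which equals trace(L) = 2|E|. By the matrix-tree theorem the graph has (1/9) * product of the nonzero eigenvalues = 1 spanning tree.

0.1206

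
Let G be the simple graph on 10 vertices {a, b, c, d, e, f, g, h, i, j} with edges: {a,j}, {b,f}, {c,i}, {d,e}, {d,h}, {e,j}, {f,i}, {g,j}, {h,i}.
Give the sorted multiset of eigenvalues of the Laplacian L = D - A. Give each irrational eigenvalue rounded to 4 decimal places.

[0, 0.1172, 0.5188, 0.7586, 1, 1.6674, 2.3111, 3.0846, 4.1701, 4.3721]

Reading degrees in the order [a, b, c, d, e, f, g, h, i, j] gives [1, 1, 1, 2, 2, 2, 1, 2, 3, 3]; set D = diag(1, 1, 1, 2, 2, 2, 1, 2, 3, 3) and form L = D - A. L is symmetric positive semidefinite, so every eigenvalue is real and nonnegative. The eigenvalues sum to 18, which equals trace(L) = 2|E|. There is one zero in the spectrum, matching the 1 component.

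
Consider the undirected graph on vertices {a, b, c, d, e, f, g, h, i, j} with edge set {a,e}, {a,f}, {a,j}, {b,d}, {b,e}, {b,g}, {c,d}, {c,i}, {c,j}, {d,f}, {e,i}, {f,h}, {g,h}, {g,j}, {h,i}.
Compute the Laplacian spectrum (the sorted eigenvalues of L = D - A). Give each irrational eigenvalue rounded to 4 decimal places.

[0, 2, 2, 2, 2, 2, 5, 5, 5, 5]

Each diagonal entry of L is the vertex degree and each off-diagonal entry is -1 where an edge is present, 0 otherwise; in the order [a, b, c, d, e, f, g, h, i, j] the diagonal is [3, 3, 3, 3, 3, 3, 3, 3, 3, 3]. Diagonalising L (or applying a numerical eigensolver to the 10x10 matrix) gives the spectrum above. The largest eigenvalue, 5, is at most the vertex count 10. There is one zero in the spectrum, matching the 1 component.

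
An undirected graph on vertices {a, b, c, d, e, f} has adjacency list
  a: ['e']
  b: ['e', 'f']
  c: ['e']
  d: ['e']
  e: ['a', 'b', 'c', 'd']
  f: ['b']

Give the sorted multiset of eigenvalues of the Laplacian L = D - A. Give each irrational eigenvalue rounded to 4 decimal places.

[0, 0.4859, 1, 1, 2.4280, 5.0861]

Reading degrees in the order [a, b, c, d, e, f] gives [1, 2, 1, 1, 4, 1]; set D = diag(1, 2, 1, 1, 4, 1) and form L = D - A. Diagonalising L (or applying a numerical eigensolver to the 6x6 matrix) gives the spectrum above. The single zero eigenvalue shows the graph is connected. The largest eigenvalue, 5.0861, is at most the vertex count 6.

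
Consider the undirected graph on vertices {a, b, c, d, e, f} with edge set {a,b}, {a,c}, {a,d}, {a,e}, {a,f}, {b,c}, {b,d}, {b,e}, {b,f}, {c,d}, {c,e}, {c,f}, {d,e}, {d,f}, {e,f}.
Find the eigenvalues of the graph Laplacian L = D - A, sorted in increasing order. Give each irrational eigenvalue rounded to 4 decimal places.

With the vertex order [a, b, c, d, e, f], the degrees are [5, 5, 5, 5, 5, 5], giving D = diag(5, 5, 5, 5, 5, 5) and L = D - A. Diagonalising L (or applying a numerical eigensolver to the 6x6 matrix) gives the spectrum above. There is one zero in the spectrum, matching the 1 component.

[0, 6, 6, 6, 6, 6]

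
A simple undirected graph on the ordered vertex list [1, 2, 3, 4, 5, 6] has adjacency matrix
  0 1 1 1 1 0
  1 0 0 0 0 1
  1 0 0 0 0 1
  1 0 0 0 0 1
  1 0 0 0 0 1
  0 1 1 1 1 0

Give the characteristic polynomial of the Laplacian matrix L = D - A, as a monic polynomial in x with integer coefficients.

x^6 - 16x^5 + 96x^4 - 272x^3 + 368x^2 - 192x

With the vertex order [1, 2, 3, 4, 5, 6], the degrees are [4, 2, 2, 2, 2, 4], giving D = diag(4, 2, 2, 2, 2, 4) and L = D - A. Computing det(xI - L) by cofactor expansion (or equivalently via sum-over-permutations) gives x^6 - 16x^5 + 96x^4 - 272x^3 + 368x^2 - 192x. The constant term is 0 because L is singular (the all-ones vector lies in its kernel). There is one zero in the spectrum, matching the 1 component.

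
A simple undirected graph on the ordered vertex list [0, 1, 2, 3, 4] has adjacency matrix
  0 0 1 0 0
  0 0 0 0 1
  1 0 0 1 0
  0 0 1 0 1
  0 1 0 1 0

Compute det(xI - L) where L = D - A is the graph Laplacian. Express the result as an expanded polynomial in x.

Reading degrees in the order [0, 1, 2, 3, 4] gives [1, 1, 2, 2, 2]; set D = diag(1, 1, 2, 2, 2) and form L = D - A. L has integer entries, so p(x) = det(xI - L) has integer coefficients. Expanding the determinant yields x^5 - 8x^4 + 21x^3 - 20x^2 + 5x. Since p(0) = det(-L) = 0, x divides p(x). There is one zero in the spectrum, matching the 1 component. By the matrix-tree theorem the graph has (1/5) * product of the nonzero eigenvalues = 1 spanning tree.

x^5 - 8x^4 + 21x^3 - 20x^2 + 5x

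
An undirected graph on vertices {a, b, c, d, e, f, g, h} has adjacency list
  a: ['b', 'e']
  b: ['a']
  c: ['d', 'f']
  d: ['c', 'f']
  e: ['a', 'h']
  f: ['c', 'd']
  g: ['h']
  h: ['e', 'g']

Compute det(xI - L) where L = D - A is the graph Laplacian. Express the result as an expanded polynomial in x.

With the vertex order [a, b, c, d, e, f, g, h], the degrees are [2, 1, 2, 2, 2, 2, 1, 2], giving D = diag(2, 1, 2, 2, 2, 2, 1, 2) and L = D - A. Computing det(xI - L) by cofactor expansion (or equivalently via sum-over-permutations) gives x^8 - 14x^7 + 78x^6 - 218x^5 + 314x^4 - 210x^3 + 45x^2. Since p(0) = det(-L) = 0, x divides p(x). There are 2 zeros in the spectrum, matching the 2 components.

x^8 - 14x^7 + 78x^6 - 218x^5 + 314x^4 - 210x^3 + 45x^2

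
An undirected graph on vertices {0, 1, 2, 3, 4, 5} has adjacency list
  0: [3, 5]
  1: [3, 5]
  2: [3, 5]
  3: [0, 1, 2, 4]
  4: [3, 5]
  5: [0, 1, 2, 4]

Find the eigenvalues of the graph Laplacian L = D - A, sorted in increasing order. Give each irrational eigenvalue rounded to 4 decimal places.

Each diagonal entry of L is the vertex degree and each off-diagonal entry is -1 where an edge is present, 0 otherwise; in the order [0, 1, 2, 3, 4, 5] the diagonal is [2, 2, 2, 4, 2, 4]. The multiplicity of 0 as a Laplacian eigenvalue equals the number of connected components. The single zero eigenvalue shows the graph is connected.

[0, 2, 2, 2, 4, 6]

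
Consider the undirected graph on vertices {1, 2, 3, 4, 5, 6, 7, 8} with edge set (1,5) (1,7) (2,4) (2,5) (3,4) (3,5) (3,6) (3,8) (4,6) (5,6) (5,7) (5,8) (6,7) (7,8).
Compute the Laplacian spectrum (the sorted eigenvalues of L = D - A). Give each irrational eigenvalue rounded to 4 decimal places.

[0, 1.3654, 2.0685, 2.8669, 4, 4.6361, 5.8905, 7.1726]

With the vertex order [1, 2, 3, 4, 5, 6, 7, 8], the degrees are [2, 2, 4, 3, 6, 4, 4, 3], giving D = diag(2, 2, 4, 3, 6, 4, 4, 3) and L = D - A. Diagonalising L (or applying a numerical eigensolver to the 8x8 matrix) gives the spectrum above. The single zero eigenvalue shows the graph is connected.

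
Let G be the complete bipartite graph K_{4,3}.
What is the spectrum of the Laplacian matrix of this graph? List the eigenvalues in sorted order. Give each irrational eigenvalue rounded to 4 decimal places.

[0, 3, 3, 3, 4, 4, 7]

The graph has 7 vertices and degree multiset [4, 4, 4, 3, 3, 3, 3]; D is the diagonal matrix of degrees and L = D - A. The multiplicity of 0 as a Laplacian eigenvalue equals the number of connected components. The eigenvalues sum to 24, which equals trace(L) = 2|E|.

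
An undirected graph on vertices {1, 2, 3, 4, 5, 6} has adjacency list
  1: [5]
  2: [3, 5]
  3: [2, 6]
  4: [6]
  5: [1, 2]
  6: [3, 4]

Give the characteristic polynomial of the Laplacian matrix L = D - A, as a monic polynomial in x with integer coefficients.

With the vertex order [1, 2, 3, 4, 5, 6], the degrees are [1, 2, 2, 1, 2, 2], giving D = diag(1, 2, 2, 1, 2, 2) and L = D - A. Computing det(xI - L) by cofactor expansion (or equivalently via sum-over-permutations) gives x^6 - 10x^5 + 36x^4 - 56x^3 + 35x^2 - 6x. The constant term is 0 because L is singular (the all-ones vector lies in its kernel).

x^6 - 10x^5 + 36x^4 - 56x^3 + 35x^2 - 6x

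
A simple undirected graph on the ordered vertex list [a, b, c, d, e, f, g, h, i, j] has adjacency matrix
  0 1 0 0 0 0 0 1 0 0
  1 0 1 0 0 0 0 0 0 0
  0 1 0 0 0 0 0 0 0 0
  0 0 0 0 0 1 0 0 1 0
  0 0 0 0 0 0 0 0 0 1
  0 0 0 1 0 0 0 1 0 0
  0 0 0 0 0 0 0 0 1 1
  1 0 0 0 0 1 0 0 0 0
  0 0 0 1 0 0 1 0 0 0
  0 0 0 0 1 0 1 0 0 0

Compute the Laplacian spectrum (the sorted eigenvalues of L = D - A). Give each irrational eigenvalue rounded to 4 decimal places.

[0, 0.0979, 0.3820, 0.8244, 1.3820, 2, 2.6180, 3.1756, 3.6180, 3.9021]

Reading degrees in the order [a, b, c, d, e, f, g, h, i, j] gives [2, 2, 1, 2, 1, 2, 2, 2, 2, 2]; set D = diag(2, 2, 1, 2, 1, 2, 2, 2, 2, 2) and form L = D - A. Diagonalising L (or applying a numerical eigensolver to the 10x10 matrix) gives the spectrum above. The single zero eigenvalue shows the graph is connected. The largest eigenvalue, 3.9021, is at most the vertex count 10. By the matrix-tree theorem the graph has (1/10) * product of the nonzero eigenvalues = 1 spanning tree.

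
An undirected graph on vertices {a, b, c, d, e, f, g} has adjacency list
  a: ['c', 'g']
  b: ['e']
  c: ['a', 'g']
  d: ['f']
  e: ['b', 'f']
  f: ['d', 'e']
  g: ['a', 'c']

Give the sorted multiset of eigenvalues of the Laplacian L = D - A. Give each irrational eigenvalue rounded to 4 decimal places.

With the vertex order [a, b, c, d, e, f, g], the degrees are [2, 1, 2, 1, 2, 2, 2], giving D = diag(2, 1, 2, 1, 2, 2, 2) and L = D - A. The multiplicity of 0 as a Laplacian eigenvalue equals the number of connected components. The 2 zero eigenvalues correspond to the 2 connected components.

[0, 0, 0.5858, 2, 3, 3, 3.4142]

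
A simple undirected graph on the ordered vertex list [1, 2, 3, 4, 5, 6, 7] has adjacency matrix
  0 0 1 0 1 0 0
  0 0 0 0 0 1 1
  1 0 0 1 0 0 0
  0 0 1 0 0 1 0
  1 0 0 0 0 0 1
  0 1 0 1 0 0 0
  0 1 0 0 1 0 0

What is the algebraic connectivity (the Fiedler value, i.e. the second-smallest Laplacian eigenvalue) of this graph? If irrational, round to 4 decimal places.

Reading degrees in the order [1, 2, 3, 4, 5, 6, 7] gives [2, 2, 2, 2, 2, 2, 2]; set D = diag(2, 2, 2, 2, 2, 2, 2) and form L = D - A. The smallest Laplacian eigenvalue is always 0. The next one, lambda_2 = 0.7530, measures how hard the graph is to disconnect: larger values mean better connectivity. The eigenvalues sum to 14, which equals trace(L) = 2|E|.

0.7530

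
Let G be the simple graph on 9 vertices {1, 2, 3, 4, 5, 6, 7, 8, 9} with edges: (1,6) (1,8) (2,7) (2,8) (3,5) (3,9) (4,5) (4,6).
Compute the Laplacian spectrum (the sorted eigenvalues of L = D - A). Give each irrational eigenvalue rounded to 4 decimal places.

[0, 0.1206, 0.4679, 1, 1.6527, 2.3473, 3, 3.5321, 3.8794]

Each diagonal entry of L is the vertex degree and each off-diagonal entry is -1 where an edge is present, 0 otherwise; in the order [1, 2, 3, 4, 5, 6, 7, 8, 9] the diagonal is [2, 2, 2, 2, 2, 2, 1, 2, 1]. The multiplicity of 0 as a Laplacian eigenvalue equals the number of connected components. There is one zero in the spectrum, matching the 1 component.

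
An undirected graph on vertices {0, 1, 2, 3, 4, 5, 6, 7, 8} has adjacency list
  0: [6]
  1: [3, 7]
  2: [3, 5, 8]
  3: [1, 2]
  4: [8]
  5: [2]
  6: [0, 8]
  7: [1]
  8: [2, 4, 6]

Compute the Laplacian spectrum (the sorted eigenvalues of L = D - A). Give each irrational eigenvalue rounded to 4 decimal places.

With the vertex order [0, 1, 2, 3, 4, 5, 6, 7, 8], the degrees are [1, 2, 3, 2, 1, 1, 2, 1, 3], giving D = diag(1, 2, 3, 2, 1, 1, 2, 1, 3) and L = D - A. Since every row of L sums to 0, the all-ones vector is in the kernel and 0 is an eigenvalue. The single zero eigenvalue shows the graph is connected. The eigenvalues sum to 16, which equals trace(L) = 2|E|.

[0, 0.1862, 0.4822, 0.7043, 1.4073, 2.1338, 2.8532, 3.5372, 4.6958]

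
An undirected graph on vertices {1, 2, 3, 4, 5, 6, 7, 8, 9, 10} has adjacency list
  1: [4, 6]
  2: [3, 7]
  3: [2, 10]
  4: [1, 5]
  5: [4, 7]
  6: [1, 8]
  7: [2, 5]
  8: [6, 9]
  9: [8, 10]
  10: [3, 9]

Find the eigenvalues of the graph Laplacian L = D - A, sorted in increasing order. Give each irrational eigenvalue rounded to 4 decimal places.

[0, 0.3820, 0.3820, 1.3820, 1.3820, 2.6180, 2.6180, 3.6180, 3.6180, 4]

With the vertex order [1, 2, 3, 4, 5, 6, 7, 8, 9, 10], the degrees are [2, 2, 2, 2, 2, 2, 2, 2, 2, 2], giving D = diag(2, 2, 2, 2, 2, 2, 2, 2, 2, 2) and L = D - A. L is symmetric positive semidefinite, so every eigenvalue is real and nonnegative. The eigenvalues sum to 20, which equals trace(L) = 2|E|. The largest eigenvalue, 4, is at most the vertex count 10.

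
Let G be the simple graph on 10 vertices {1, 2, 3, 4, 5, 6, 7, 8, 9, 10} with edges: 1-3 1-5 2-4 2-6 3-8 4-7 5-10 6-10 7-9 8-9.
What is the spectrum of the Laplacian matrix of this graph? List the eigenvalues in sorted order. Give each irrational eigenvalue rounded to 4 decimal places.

[0, 0.3820, 0.3820, 1.3820, 1.3820, 2.6180, 2.6180, 3.6180, 3.6180, 4]

Each diagonal entry of L is the vertex degree and each off-diagonal entry is -1 where an edge is present, 0 otherwise; in the order [1, 2, 3, 4, 5, 6, 7, 8, 9, 10] the diagonal is [2, 2, 2, 2, 2, 2, 2, 2, 2, 2]. Diagonalising L (or applying a numerical eigensolver to the 10x10 matrix) gives the spectrum above. The largest eigenvalue, 4, is at most the vertex count 10.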